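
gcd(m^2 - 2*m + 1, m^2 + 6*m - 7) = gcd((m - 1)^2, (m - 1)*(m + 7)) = m - 1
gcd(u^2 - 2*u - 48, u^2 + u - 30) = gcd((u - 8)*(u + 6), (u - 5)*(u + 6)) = u + 6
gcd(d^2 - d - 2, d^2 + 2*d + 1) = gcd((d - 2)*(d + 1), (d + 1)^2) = d + 1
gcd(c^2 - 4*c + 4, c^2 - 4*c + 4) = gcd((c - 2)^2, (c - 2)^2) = c^2 - 4*c + 4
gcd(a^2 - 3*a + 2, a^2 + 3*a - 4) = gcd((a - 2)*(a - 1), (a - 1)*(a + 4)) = a - 1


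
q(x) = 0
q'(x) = 0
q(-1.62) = 0.00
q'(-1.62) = 0.00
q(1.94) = 0.00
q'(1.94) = 0.00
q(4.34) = 0.00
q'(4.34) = 0.00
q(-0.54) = 0.00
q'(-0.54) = 0.00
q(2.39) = 0.00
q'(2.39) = 0.00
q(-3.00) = 0.00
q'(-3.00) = 0.00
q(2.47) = 0.00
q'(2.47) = 0.00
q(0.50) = 0.00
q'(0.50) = 0.00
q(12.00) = 0.00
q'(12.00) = 0.00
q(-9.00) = 0.00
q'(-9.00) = 0.00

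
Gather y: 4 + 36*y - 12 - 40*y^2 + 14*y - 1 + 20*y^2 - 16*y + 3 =-20*y^2 + 34*y - 6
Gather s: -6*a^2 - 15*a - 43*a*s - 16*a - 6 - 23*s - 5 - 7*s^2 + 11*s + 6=-6*a^2 - 31*a - 7*s^2 + s*(-43*a - 12) - 5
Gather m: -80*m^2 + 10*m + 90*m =-80*m^2 + 100*m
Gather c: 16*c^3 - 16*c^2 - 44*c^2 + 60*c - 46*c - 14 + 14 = 16*c^3 - 60*c^2 + 14*c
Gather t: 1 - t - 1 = -t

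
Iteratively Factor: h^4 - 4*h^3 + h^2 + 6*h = (h)*(h^3 - 4*h^2 + h + 6) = h*(h - 3)*(h^2 - h - 2) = h*(h - 3)*(h + 1)*(h - 2)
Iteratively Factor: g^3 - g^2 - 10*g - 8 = (g + 1)*(g^2 - 2*g - 8) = (g + 1)*(g + 2)*(g - 4)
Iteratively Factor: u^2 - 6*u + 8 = (u - 2)*(u - 4)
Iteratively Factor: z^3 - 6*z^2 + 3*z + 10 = (z - 5)*(z^2 - z - 2) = (z - 5)*(z - 2)*(z + 1)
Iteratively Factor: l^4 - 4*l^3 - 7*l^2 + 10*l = (l - 1)*(l^3 - 3*l^2 - 10*l) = l*(l - 1)*(l^2 - 3*l - 10) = l*(l - 5)*(l - 1)*(l + 2)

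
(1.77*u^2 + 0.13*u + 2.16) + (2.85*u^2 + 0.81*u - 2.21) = 4.62*u^2 + 0.94*u - 0.0499999999999998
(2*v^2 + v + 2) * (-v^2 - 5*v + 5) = -2*v^4 - 11*v^3 + 3*v^2 - 5*v + 10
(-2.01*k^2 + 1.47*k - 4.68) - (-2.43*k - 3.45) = -2.01*k^2 + 3.9*k - 1.23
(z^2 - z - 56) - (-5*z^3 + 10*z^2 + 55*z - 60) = 5*z^3 - 9*z^2 - 56*z + 4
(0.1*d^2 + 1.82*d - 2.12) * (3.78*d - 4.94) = 0.378*d^3 + 6.3856*d^2 - 17.0044*d + 10.4728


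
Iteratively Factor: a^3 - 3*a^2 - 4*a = (a)*(a^2 - 3*a - 4) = a*(a + 1)*(a - 4)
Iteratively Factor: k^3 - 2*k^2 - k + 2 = (k + 1)*(k^2 - 3*k + 2) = (k - 2)*(k + 1)*(k - 1)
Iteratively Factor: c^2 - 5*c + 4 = (c - 1)*(c - 4)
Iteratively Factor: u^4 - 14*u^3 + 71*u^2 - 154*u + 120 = (u - 3)*(u^3 - 11*u^2 + 38*u - 40) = (u - 5)*(u - 3)*(u^2 - 6*u + 8) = (u - 5)*(u - 4)*(u - 3)*(u - 2)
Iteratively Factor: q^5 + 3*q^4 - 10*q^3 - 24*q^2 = (q + 4)*(q^4 - q^3 - 6*q^2) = (q + 2)*(q + 4)*(q^3 - 3*q^2) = q*(q + 2)*(q + 4)*(q^2 - 3*q) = q*(q - 3)*(q + 2)*(q + 4)*(q)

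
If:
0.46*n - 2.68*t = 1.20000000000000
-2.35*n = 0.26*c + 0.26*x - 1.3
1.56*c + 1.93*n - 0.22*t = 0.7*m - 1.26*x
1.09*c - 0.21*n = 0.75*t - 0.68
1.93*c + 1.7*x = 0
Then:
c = -0.76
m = 1.46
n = 0.54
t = -0.35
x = 0.87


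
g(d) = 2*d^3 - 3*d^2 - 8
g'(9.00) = 432.00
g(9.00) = 1207.00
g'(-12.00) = 936.00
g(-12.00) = -3896.00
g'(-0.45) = 3.92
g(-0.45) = -8.79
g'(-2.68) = 59.17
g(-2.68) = -68.04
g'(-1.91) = 33.35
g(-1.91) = -32.88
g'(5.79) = 166.40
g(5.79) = 279.64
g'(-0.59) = 5.63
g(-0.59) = -9.46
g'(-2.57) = 55.05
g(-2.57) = -61.76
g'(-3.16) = 78.87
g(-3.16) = -101.07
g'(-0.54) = 4.99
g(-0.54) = -9.19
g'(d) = 6*d^2 - 6*d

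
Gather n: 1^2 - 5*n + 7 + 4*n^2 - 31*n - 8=4*n^2 - 36*n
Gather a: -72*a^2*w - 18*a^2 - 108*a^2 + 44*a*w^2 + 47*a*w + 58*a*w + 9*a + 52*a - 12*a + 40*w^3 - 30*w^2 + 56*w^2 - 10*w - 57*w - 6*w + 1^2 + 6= a^2*(-72*w - 126) + a*(44*w^2 + 105*w + 49) + 40*w^3 + 26*w^2 - 73*w + 7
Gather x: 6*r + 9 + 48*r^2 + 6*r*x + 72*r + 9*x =48*r^2 + 78*r + x*(6*r + 9) + 9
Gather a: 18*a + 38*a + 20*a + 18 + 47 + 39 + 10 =76*a + 114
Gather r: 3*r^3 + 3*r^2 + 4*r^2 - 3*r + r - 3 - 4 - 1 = 3*r^3 + 7*r^2 - 2*r - 8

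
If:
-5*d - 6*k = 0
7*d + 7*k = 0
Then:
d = 0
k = 0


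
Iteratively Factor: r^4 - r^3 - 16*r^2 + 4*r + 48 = (r + 2)*(r^3 - 3*r^2 - 10*r + 24) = (r - 4)*(r + 2)*(r^2 + r - 6) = (r - 4)*(r + 2)*(r + 3)*(r - 2)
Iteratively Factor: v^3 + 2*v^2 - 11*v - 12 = (v + 1)*(v^2 + v - 12) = (v + 1)*(v + 4)*(v - 3)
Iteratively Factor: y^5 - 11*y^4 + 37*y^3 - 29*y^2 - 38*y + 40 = (y + 1)*(y^4 - 12*y^3 + 49*y^2 - 78*y + 40) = (y - 2)*(y + 1)*(y^3 - 10*y^2 + 29*y - 20) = (y - 4)*(y - 2)*(y + 1)*(y^2 - 6*y + 5) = (y - 4)*(y - 2)*(y - 1)*(y + 1)*(y - 5)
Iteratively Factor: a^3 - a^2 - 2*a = (a - 2)*(a^2 + a) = (a - 2)*(a + 1)*(a)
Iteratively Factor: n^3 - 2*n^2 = (n)*(n^2 - 2*n) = n^2*(n - 2)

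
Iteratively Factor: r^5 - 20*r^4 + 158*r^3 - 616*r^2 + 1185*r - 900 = (r - 4)*(r^4 - 16*r^3 + 94*r^2 - 240*r + 225) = (r - 5)*(r - 4)*(r^3 - 11*r^2 + 39*r - 45) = (r - 5)*(r - 4)*(r - 3)*(r^2 - 8*r + 15) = (r - 5)*(r - 4)*(r - 3)^2*(r - 5)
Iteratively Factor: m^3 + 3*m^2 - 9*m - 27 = (m + 3)*(m^2 - 9) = (m + 3)^2*(m - 3)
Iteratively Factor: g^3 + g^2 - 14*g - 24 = (g + 3)*(g^2 - 2*g - 8) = (g + 2)*(g + 3)*(g - 4)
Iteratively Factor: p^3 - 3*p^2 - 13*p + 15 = (p - 5)*(p^2 + 2*p - 3) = (p - 5)*(p + 3)*(p - 1)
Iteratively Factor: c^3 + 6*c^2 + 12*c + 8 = (c + 2)*(c^2 + 4*c + 4) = (c + 2)^2*(c + 2)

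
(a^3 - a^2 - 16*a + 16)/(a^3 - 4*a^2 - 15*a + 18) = (a^2 - 16)/(a^2 - 3*a - 18)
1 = 1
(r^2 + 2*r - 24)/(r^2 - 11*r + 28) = (r + 6)/(r - 7)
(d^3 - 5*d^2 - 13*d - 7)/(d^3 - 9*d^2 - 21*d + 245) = (d^2 + 2*d + 1)/(d^2 - 2*d - 35)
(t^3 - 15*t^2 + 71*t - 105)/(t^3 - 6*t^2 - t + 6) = (t^3 - 15*t^2 + 71*t - 105)/(t^3 - 6*t^2 - t + 6)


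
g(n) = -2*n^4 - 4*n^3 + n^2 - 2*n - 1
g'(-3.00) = 100.00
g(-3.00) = -40.00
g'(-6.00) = 1282.00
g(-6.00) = -1681.00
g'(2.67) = -234.48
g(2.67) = -176.99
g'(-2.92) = 89.02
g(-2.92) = -32.44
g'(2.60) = -218.53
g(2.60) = -161.14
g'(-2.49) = 42.12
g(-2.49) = -4.95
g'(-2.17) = 18.90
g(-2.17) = 4.57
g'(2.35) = -167.39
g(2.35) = -113.09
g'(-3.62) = 213.01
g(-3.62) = -134.35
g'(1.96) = -104.42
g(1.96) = -60.71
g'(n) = -8*n^3 - 12*n^2 + 2*n - 2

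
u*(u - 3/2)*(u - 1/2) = u^3 - 2*u^2 + 3*u/4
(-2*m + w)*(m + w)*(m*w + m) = -2*m^3*w - 2*m^3 - m^2*w^2 - m^2*w + m*w^3 + m*w^2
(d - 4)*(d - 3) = d^2 - 7*d + 12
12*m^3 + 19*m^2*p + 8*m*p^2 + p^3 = (m + p)*(3*m + p)*(4*m + p)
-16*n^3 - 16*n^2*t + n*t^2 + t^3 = (-4*n + t)*(n + t)*(4*n + t)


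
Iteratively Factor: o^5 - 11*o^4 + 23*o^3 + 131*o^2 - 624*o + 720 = (o - 4)*(o^4 - 7*o^3 - 5*o^2 + 111*o - 180) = (o - 4)*(o - 3)*(o^3 - 4*o^2 - 17*o + 60) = (o - 5)*(o - 4)*(o - 3)*(o^2 + o - 12) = (o - 5)*(o - 4)*(o - 3)^2*(o + 4)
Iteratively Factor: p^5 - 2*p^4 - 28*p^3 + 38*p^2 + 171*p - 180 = (p + 3)*(p^4 - 5*p^3 - 13*p^2 + 77*p - 60) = (p + 3)*(p + 4)*(p^3 - 9*p^2 + 23*p - 15) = (p - 5)*(p + 3)*(p + 4)*(p^2 - 4*p + 3) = (p - 5)*(p - 1)*(p + 3)*(p + 4)*(p - 3)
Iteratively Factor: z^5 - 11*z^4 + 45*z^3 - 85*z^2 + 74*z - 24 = (z - 1)*(z^4 - 10*z^3 + 35*z^2 - 50*z + 24) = (z - 4)*(z - 1)*(z^3 - 6*z^2 + 11*z - 6) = (z - 4)*(z - 2)*(z - 1)*(z^2 - 4*z + 3) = (z - 4)*(z - 2)*(z - 1)^2*(z - 3)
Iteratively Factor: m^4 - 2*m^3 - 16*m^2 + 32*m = (m - 2)*(m^3 - 16*m) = m*(m - 2)*(m^2 - 16) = m*(m - 4)*(m - 2)*(m + 4)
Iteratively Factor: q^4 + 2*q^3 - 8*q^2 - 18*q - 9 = (q + 3)*(q^3 - q^2 - 5*q - 3) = (q + 1)*(q + 3)*(q^2 - 2*q - 3) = (q + 1)^2*(q + 3)*(q - 3)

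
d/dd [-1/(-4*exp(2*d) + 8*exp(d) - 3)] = 8*(1 - exp(d))*exp(d)/(4*exp(2*d) - 8*exp(d) + 3)^2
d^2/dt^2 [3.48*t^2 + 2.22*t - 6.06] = 6.96000000000000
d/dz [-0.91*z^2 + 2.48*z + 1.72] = 2.48 - 1.82*z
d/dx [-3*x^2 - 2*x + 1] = -6*x - 2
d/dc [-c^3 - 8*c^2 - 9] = c*(-3*c - 16)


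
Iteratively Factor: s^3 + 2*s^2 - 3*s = (s - 1)*(s^2 + 3*s) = s*(s - 1)*(s + 3)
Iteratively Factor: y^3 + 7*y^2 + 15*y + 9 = (y + 1)*(y^2 + 6*y + 9) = (y + 1)*(y + 3)*(y + 3)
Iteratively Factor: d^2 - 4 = (d + 2)*(d - 2)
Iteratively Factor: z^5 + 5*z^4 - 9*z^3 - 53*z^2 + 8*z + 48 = (z + 1)*(z^4 + 4*z^3 - 13*z^2 - 40*z + 48) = (z + 1)*(z + 4)*(z^3 - 13*z + 12) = (z - 1)*(z + 1)*(z + 4)*(z^2 + z - 12) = (z - 3)*(z - 1)*(z + 1)*(z + 4)*(z + 4)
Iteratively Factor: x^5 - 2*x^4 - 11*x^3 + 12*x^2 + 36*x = (x - 3)*(x^4 + x^3 - 8*x^2 - 12*x) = x*(x - 3)*(x^3 + x^2 - 8*x - 12) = x*(x - 3)*(x + 2)*(x^2 - x - 6) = x*(x - 3)*(x + 2)^2*(x - 3)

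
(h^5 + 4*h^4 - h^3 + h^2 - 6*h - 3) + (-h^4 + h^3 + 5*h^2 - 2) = h^5 + 3*h^4 + 6*h^2 - 6*h - 5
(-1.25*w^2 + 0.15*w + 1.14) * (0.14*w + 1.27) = -0.175*w^3 - 1.5665*w^2 + 0.3501*w + 1.4478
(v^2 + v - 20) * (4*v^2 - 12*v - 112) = 4*v^4 - 8*v^3 - 204*v^2 + 128*v + 2240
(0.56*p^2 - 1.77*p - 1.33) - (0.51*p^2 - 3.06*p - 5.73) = 0.05*p^2 + 1.29*p + 4.4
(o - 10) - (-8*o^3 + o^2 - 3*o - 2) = 8*o^3 - o^2 + 4*o - 8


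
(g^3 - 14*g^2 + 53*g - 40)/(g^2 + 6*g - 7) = (g^2 - 13*g + 40)/(g + 7)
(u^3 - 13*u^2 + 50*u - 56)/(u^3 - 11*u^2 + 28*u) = (u - 2)/u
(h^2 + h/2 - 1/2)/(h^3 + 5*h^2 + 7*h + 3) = (h - 1/2)/(h^2 + 4*h + 3)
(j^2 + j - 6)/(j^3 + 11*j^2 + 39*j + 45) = (j - 2)/(j^2 + 8*j + 15)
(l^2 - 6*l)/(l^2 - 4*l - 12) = l/(l + 2)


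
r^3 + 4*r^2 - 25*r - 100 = (r - 5)*(r + 4)*(r + 5)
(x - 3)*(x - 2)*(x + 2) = x^3 - 3*x^2 - 4*x + 12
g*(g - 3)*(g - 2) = g^3 - 5*g^2 + 6*g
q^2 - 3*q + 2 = (q - 2)*(q - 1)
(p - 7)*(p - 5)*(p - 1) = p^3 - 13*p^2 + 47*p - 35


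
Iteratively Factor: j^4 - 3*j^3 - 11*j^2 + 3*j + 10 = (j + 1)*(j^3 - 4*j^2 - 7*j + 10) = (j + 1)*(j + 2)*(j^2 - 6*j + 5) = (j - 5)*(j + 1)*(j + 2)*(j - 1)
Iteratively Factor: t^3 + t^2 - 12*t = (t)*(t^2 + t - 12) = t*(t + 4)*(t - 3)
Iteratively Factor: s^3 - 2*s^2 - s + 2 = (s + 1)*(s^2 - 3*s + 2) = (s - 2)*(s + 1)*(s - 1)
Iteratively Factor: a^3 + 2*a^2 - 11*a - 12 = (a + 1)*(a^2 + a - 12) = (a + 1)*(a + 4)*(a - 3)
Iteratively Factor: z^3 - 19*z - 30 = (z + 2)*(z^2 - 2*z - 15) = (z + 2)*(z + 3)*(z - 5)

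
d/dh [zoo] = 0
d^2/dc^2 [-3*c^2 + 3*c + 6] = -6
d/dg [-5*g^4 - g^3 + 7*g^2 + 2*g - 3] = -20*g^3 - 3*g^2 + 14*g + 2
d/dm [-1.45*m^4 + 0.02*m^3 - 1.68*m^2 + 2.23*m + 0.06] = -5.8*m^3 + 0.06*m^2 - 3.36*m + 2.23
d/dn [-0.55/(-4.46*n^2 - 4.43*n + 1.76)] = (-4.906*n - 2.4365)/(4.46*n^2 + 4.43*n - 1.76)^2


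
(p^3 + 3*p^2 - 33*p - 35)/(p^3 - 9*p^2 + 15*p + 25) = (p + 7)/(p - 5)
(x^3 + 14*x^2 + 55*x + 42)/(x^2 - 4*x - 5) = (x^2 + 13*x + 42)/(x - 5)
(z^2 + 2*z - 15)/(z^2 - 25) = (z - 3)/(z - 5)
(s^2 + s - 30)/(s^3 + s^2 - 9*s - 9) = (s^2 + s - 30)/(s^3 + s^2 - 9*s - 9)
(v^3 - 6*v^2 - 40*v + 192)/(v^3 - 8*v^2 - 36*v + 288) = (v - 4)/(v - 6)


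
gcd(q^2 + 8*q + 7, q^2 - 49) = q + 7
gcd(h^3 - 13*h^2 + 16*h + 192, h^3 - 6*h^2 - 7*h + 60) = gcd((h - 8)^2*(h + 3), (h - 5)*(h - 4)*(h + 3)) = h + 3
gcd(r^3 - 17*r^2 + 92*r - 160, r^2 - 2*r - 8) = r - 4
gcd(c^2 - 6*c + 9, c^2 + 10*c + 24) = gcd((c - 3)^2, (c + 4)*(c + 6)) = 1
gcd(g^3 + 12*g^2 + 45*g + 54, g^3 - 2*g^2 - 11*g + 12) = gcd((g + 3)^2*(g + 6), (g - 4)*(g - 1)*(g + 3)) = g + 3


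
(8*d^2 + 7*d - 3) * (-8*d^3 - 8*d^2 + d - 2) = -64*d^5 - 120*d^4 - 24*d^3 + 15*d^2 - 17*d + 6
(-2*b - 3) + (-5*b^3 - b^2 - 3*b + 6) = -5*b^3 - b^2 - 5*b + 3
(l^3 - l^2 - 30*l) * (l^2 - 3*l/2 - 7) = l^5 - 5*l^4/2 - 71*l^3/2 + 52*l^2 + 210*l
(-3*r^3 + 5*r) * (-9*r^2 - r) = 27*r^5 + 3*r^4 - 45*r^3 - 5*r^2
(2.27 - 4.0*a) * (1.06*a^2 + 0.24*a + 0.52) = -4.24*a^3 + 1.4462*a^2 - 1.5352*a + 1.1804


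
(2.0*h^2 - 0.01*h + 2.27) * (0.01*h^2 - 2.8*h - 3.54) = 0.02*h^4 - 5.6001*h^3 - 7.0293*h^2 - 6.3206*h - 8.0358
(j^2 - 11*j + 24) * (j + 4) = j^3 - 7*j^2 - 20*j + 96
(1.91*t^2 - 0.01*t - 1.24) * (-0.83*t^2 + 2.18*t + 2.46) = -1.5853*t^4 + 4.1721*t^3 + 5.706*t^2 - 2.7278*t - 3.0504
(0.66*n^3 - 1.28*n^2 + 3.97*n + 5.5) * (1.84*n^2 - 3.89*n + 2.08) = 1.2144*n^5 - 4.9226*n^4 + 13.6568*n^3 - 7.9857*n^2 - 13.1374*n + 11.44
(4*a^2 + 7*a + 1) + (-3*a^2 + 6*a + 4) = a^2 + 13*a + 5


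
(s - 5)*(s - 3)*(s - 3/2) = s^3 - 19*s^2/2 + 27*s - 45/2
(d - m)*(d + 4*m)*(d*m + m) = d^3*m + 3*d^2*m^2 + d^2*m - 4*d*m^3 + 3*d*m^2 - 4*m^3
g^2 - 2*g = g*(g - 2)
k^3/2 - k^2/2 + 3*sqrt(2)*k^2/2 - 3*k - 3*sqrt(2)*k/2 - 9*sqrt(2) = (k/2 + 1)*(k - 3)*(k + 3*sqrt(2))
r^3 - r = r*(r - 1)*(r + 1)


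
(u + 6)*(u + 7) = u^2 + 13*u + 42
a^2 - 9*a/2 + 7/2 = (a - 7/2)*(a - 1)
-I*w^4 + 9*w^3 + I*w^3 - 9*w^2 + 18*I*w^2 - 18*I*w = w*(w + 3*I)*(w + 6*I)*(-I*w + I)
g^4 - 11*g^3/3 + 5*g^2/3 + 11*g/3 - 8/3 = (g - 8/3)*(g - 1)^2*(g + 1)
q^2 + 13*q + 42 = (q + 6)*(q + 7)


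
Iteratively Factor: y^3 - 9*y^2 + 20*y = (y)*(y^2 - 9*y + 20) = y*(y - 4)*(y - 5)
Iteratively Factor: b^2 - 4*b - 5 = (b - 5)*(b + 1)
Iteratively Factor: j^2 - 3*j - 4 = (j + 1)*(j - 4)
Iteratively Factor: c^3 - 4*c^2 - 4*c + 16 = (c + 2)*(c^2 - 6*c + 8) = (c - 4)*(c + 2)*(c - 2)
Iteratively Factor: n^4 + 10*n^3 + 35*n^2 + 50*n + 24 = (n + 2)*(n^3 + 8*n^2 + 19*n + 12) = (n + 2)*(n + 4)*(n^2 + 4*n + 3) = (n + 2)*(n + 3)*(n + 4)*(n + 1)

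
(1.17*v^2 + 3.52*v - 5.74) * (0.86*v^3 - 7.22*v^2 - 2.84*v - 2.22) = 1.0062*v^5 - 5.4202*v^4 - 33.6736*v^3 + 28.8486*v^2 + 8.4872*v + 12.7428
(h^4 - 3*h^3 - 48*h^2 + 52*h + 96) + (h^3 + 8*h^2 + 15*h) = h^4 - 2*h^3 - 40*h^2 + 67*h + 96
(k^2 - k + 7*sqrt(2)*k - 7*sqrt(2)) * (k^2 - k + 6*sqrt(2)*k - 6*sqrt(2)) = k^4 - 2*k^3 + 13*sqrt(2)*k^3 - 26*sqrt(2)*k^2 + 85*k^2 - 168*k + 13*sqrt(2)*k + 84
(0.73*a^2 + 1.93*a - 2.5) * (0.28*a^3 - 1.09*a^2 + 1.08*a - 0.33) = 0.2044*a^5 - 0.2553*a^4 - 2.0153*a^3 + 4.5685*a^2 - 3.3369*a + 0.825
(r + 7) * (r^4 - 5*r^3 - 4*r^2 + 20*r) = r^5 + 2*r^4 - 39*r^3 - 8*r^2 + 140*r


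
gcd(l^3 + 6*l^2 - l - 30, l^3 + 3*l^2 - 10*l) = l^2 + 3*l - 10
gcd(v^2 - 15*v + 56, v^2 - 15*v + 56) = v^2 - 15*v + 56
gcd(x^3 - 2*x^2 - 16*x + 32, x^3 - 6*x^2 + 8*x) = x^2 - 6*x + 8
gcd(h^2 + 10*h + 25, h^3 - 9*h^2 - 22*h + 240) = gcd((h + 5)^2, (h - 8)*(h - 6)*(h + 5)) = h + 5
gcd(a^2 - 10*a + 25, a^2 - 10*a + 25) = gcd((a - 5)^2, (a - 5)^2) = a^2 - 10*a + 25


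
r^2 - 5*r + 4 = (r - 4)*(r - 1)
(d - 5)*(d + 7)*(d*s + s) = d^3*s + 3*d^2*s - 33*d*s - 35*s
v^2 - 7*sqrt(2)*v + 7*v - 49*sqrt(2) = (v + 7)*(v - 7*sqrt(2))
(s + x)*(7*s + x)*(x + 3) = 7*s^2*x + 21*s^2 + 8*s*x^2 + 24*s*x + x^3 + 3*x^2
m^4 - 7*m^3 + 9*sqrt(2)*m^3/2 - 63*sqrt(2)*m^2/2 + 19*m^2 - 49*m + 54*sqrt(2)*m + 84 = (m - 4)*(m - 3)*(m + sqrt(2))*(m + 7*sqrt(2)/2)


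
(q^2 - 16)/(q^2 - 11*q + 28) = (q + 4)/(q - 7)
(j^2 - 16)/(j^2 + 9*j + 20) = (j - 4)/(j + 5)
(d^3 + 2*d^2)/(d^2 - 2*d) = d*(d + 2)/(d - 2)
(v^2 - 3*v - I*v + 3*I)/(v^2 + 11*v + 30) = (v^2 - 3*v - I*v + 3*I)/(v^2 + 11*v + 30)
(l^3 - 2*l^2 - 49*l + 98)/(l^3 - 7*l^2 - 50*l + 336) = (l^2 - 9*l + 14)/(l^2 - 14*l + 48)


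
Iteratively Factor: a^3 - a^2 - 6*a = (a - 3)*(a^2 + 2*a) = a*(a - 3)*(a + 2)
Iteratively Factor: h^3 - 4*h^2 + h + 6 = (h - 2)*(h^2 - 2*h - 3) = (h - 3)*(h - 2)*(h + 1)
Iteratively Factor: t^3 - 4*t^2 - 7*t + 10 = (t - 1)*(t^2 - 3*t - 10) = (t - 1)*(t + 2)*(t - 5)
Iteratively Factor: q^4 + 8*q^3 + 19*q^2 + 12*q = (q + 3)*(q^3 + 5*q^2 + 4*q) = (q + 3)*(q + 4)*(q^2 + q) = (q + 1)*(q + 3)*(q + 4)*(q)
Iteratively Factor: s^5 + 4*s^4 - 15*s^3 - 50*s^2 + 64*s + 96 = (s + 4)*(s^4 - 15*s^2 + 10*s + 24) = (s - 2)*(s + 4)*(s^3 + 2*s^2 - 11*s - 12) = (s - 2)*(s + 1)*(s + 4)*(s^2 + s - 12) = (s - 3)*(s - 2)*(s + 1)*(s + 4)*(s + 4)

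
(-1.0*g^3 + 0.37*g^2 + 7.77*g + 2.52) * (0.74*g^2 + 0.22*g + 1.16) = -0.74*g^5 + 0.0538*g^4 + 4.6712*g^3 + 4.0034*g^2 + 9.5676*g + 2.9232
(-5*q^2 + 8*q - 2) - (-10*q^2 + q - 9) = 5*q^2 + 7*q + 7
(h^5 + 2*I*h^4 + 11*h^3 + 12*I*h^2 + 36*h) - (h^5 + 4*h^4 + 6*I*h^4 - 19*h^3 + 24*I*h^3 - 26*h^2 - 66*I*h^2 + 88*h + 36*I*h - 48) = -4*h^4 - 4*I*h^4 + 30*h^3 - 24*I*h^3 + 26*h^2 + 78*I*h^2 - 52*h - 36*I*h + 48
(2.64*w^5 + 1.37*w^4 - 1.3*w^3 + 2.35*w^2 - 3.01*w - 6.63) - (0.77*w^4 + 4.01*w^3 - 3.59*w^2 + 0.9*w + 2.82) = 2.64*w^5 + 0.6*w^4 - 5.31*w^3 + 5.94*w^2 - 3.91*w - 9.45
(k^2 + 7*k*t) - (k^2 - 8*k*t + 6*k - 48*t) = 15*k*t - 6*k + 48*t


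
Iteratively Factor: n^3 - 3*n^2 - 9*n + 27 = (n - 3)*(n^2 - 9) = (n - 3)*(n + 3)*(n - 3)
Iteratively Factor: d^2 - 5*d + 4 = (d - 4)*(d - 1)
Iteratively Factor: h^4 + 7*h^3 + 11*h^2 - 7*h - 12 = (h + 1)*(h^3 + 6*h^2 + 5*h - 12) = (h + 1)*(h + 4)*(h^2 + 2*h - 3) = (h + 1)*(h + 3)*(h + 4)*(h - 1)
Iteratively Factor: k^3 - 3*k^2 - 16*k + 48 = (k - 3)*(k^2 - 16) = (k - 4)*(k - 3)*(k + 4)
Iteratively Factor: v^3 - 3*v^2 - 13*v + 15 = (v - 1)*(v^2 - 2*v - 15) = (v - 1)*(v + 3)*(v - 5)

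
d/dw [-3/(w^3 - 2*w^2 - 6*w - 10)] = 3*(3*w^2 - 4*w - 6)/(-w^3 + 2*w^2 + 6*w + 10)^2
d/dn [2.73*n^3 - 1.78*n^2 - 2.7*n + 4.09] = 8.19*n^2 - 3.56*n - 2.7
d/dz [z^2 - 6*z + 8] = 2*z - 6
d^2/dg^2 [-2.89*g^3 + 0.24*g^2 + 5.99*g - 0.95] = 0.48 - 17.34*g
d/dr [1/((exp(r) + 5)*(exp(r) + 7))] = 2*(-exp(r) - 6)*exp(r)/(exp(4*r) + 24*exp(3*r) + 214*exp(2*r) + 840*exp(r) + 1225)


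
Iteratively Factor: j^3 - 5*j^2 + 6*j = (j - 2)*(j^2 - 3*j) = (j - 3)*(j - 2)*(j)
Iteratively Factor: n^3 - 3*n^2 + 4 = (n + 1)*(n^2 - 4*n + 4) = (n - 2)*(n + 1)*(n - 2)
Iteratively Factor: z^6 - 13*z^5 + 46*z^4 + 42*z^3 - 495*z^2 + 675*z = (z - 3)*(z^5 - 10*z^4 + 16*z^3 + 90*z^2 - 225*z) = (z - 3)^2*(z^4 - 7*z^3 - 5*z^2 + 75*z) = (z - 5)*(z - 3)^2*(z^3 - 2*z^2 - 15*z) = (z - 5)*(z - 3)^2*(z + 3)*(z^2 - 5*z) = z*(z - 5)*(z - 3)^2*(z + 3)*(z - 5)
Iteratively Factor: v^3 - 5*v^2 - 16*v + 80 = (v + 4)*(v^2 - 9*v + 20) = (v - 5)*(v + 4)*(v - 4)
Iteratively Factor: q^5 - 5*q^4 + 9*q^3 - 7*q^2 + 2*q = (q - 1)*(q^4 - 4*q^3 + 5*q^2 - 2*q) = (q - 1)^2*(q^3 - 3*q^2 + 2*q) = q*(q - 1)^2*(q^2 - 3*q + 2) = q*(q - 2)*(q - 1)^2*(q - 1)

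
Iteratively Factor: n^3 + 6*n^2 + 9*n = (n + 3)*(n^2 + 3*n) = n*(n + 3)*(n + 3)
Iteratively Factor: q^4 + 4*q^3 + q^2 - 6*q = (q + 2)*(q^3 + 2*q^2 - 3*q) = q*(q + 2)*(q^2 + 2*q - 3) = q*(q + 2)*(q + 3)*(q - 1)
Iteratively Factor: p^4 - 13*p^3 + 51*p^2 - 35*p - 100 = (p - 4)*(p^3 - 9*p^2 + 15*p + 25) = (p - 5)*(p - 4)*(p^2 - 4*p - 5) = (p - 5)*(p - 4)*(p + 1)*(p - 5)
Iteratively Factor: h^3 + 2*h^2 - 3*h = (h + 3)*(h^2 - h) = (h - 1)*(h + 3)*(h)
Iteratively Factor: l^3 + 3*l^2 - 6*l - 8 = (l - 2)*(l^2 + 5*l + 4) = (l - 2)*(l + 1)*(l + 4)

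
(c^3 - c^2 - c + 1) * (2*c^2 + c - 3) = 2*c^5 - c^4 - 6*c^3 + 4*c^2 + 4*c - 3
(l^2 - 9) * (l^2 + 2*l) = l^4 + 2*l^3 - 9*l^2 - 18*l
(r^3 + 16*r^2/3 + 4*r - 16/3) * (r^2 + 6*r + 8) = r^5 + 34*r^4/3 + 44*r^3 + 184*r^2/3 - 128/3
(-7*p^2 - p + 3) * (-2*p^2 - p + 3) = 14*p^4 + 9*p^3 - 26*p^2 - 6*p + 9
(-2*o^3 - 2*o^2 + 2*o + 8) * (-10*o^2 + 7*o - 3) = 20*o^5 + 6*o^4 - 28*o^3 - 60*o^2 + 50*o - 24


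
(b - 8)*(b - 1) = b^2 - 9*b + 8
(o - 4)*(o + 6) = o^2 + 2*o - 24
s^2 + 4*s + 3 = (s + 1)*(s + 3)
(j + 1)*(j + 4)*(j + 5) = j^3 + 10*j^2 + 29*j + 20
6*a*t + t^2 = t*(6*a + t)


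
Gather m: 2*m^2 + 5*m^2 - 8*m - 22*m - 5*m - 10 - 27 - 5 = 7*m^2 - 35*m - 42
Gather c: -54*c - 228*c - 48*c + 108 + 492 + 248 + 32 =880 - 330*c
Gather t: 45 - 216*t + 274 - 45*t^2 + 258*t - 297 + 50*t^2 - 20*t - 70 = 5*t^2 + 22*t - 48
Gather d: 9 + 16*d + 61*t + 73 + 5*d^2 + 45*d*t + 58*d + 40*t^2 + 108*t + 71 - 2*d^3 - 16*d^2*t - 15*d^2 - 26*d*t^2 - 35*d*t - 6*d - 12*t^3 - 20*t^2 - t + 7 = -2*d^3 + d^2*(-16*t - 10) + d*(-26*t^2 + 10*t + 68) - 12*t^3 + 20*t^2 + 168*t + 160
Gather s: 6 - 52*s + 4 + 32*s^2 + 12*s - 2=32*s^2 - 40*s + 8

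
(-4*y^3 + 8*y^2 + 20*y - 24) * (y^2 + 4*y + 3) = -4*y^5 - 8*y^4 + 40*y^3 + 80*y^2 - 36*y - 72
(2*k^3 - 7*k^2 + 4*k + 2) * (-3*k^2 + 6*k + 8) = -6*k^5 + 33*k^4 - 38*k^3 - 38*k^2 + 44*k + 16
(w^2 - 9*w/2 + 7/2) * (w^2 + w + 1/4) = w^4 - 7*w^3/2 - 3*w^2/4 + 19*w/8 + 7/8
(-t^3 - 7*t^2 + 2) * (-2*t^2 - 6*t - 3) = 2*t^5 + 20*t^4 + 45*t^3 + 17*t^2 - 12*t - 6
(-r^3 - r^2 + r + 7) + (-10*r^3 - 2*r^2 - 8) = -11*r^3 - 3*r^2 + r - 1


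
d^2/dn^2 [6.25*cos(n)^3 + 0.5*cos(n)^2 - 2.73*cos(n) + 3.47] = -1.9575*cos(n) - 1.0*cos(2*n) - 14.0625*cos(3*n)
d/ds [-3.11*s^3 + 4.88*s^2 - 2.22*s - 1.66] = -9.33*s^2 + 9.76*s - 2.22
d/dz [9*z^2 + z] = 18*z + 1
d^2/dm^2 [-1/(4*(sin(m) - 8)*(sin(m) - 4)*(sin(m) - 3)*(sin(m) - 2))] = (16*sin(m)^8 - 391*sin(m)^7 + 3757*sin(m)^6 - 17584*sin(m)^5 + 38000*sin(m)^4 - 11248*sin(m)^3 - 100424*sin(m)^2 + 161376*sin(m) - 70016)/(4*(sin(m) - 8)^3*(sin(m) - 4)^3*(sin(m) - 3)^3*(sin(m) - 2)^3)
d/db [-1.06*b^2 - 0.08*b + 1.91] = -2.12*b - 0.08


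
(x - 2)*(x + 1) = x^2 - x - 2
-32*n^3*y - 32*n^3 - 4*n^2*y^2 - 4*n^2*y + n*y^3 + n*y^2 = (-8*n + y)*(4*n + y)*(n*y + n)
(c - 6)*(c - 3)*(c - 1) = c^3 - 10*c^2 + 27*c - 18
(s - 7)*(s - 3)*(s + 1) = s^3 - 9*s^2 + 11*s + 21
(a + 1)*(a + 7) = a^2 + 8*a + 7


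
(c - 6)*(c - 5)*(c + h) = c^3 + c^2*h - 11*c^2 - 11*c*h + 30*c + 30*h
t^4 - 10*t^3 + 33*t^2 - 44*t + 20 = (t - 5)*(t - 2)^2*(t - 1)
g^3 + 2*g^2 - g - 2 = (g - 1)*(g + 1)*(g + 2)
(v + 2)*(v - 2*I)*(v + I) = v^3 + 2*v^2 - I*v^2 + 2*v - 2*I*v + 4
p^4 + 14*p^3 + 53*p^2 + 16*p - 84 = (p - 1)*(p + 2)*(p + 6)*(p + 7)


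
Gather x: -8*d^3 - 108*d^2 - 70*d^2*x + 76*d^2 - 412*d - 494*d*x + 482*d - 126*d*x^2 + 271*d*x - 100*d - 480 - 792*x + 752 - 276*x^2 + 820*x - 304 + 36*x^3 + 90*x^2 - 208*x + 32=-8*d^3 - 32*d^2 - 30*d + 36*x^3 + x^2*(-126*d - 186) + x*(-70*d^2 - 223*d - 180)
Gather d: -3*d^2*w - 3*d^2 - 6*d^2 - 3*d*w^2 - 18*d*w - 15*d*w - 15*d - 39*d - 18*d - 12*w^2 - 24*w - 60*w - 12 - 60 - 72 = d^2*(-3*w - 9) + d*(-3*w^2 - 33*w - 72) - 12*w^2 - 84*w - 144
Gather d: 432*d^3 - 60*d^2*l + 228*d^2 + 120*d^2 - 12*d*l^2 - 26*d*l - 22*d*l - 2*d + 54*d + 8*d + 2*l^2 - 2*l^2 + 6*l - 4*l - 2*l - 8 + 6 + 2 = 432*d^3 + d^2*(348 - 60*l) + d*(-12*l^2 - 48*l + 60)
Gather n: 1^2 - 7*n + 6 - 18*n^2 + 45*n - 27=-18*n^2 + 38*n - 20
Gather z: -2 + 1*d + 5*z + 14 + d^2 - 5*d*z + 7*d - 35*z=d^2 + 8*d + z*(-5*d - 30) + 12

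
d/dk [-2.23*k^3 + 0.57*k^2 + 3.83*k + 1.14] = -6.69*k^2 + 1.14*k + 3.83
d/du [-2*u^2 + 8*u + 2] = 8 - 4*u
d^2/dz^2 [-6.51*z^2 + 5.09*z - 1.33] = -13.0200000000000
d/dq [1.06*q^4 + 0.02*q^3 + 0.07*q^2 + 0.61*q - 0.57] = 4.24*q^3 + 0.06*q^2 + 0.14*q + 0.61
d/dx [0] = 0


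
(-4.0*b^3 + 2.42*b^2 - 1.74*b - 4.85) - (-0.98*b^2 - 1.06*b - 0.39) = -4.0*b^3 + 3.4*b^2 - 0.68*b - 4.46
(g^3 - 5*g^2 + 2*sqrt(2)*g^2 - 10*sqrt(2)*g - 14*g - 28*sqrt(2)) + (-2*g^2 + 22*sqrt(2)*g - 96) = g^3 - 7*g^2 + 2*sqrt(2)*g^2 - 14*g + 12*sqrt(2)*g - 96 - 28*sqrt(2)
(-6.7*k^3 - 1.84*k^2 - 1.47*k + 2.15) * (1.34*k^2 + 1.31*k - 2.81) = -8.978*k^5 - 11.2426*k^4 + 14.4468*k^3 + 6.1257*k^2 + 6.9472*k - 6.0415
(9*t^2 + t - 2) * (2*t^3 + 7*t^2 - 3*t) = 18*t^5 + 65*t^4 - 24*t^3 - 17*t^2 + 6*t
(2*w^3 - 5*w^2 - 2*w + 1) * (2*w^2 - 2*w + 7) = 4*w^5 - 14*w^4 + 20*w^3 - 29*w^2 - 16*w + 7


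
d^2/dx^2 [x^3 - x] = 6*x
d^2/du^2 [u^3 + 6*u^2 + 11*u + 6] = 6*u + 12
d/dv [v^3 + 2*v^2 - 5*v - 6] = 3*v^2 + 4*v - 5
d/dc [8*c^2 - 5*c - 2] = 16*c - 5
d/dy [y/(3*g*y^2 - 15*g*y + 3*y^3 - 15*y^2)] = (-g - 2*y + 5)/(3*(g*y - 5*g + y^2 - 5*y)^2)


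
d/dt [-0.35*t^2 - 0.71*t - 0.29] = -0.7*t - 0.71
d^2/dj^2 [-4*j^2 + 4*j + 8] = -8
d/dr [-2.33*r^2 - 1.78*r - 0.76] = -4.66*r - 1.78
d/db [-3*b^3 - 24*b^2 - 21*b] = -9*b^2 - 48*b - 21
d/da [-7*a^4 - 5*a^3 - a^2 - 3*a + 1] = -28*a^3 - 15*a^2 - 2*a - 3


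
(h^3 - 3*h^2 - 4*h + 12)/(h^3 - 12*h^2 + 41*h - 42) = (h + 2)/(h - 7)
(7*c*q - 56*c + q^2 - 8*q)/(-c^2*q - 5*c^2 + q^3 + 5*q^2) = (-7*c*q + 56*c - q^2 + 8*q)/(c^2*q + 5*c^2 - q^3 - 5*q^2)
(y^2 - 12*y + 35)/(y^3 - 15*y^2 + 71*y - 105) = 1/(y - 3)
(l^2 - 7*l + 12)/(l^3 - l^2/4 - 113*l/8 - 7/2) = 8*(l - 3)/(8*l^2 + 30*l + 7)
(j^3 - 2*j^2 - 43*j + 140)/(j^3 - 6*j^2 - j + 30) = (j^2 + 3*j - 28)/(j^2 - j - 6)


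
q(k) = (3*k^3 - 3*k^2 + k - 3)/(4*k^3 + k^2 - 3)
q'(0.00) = -0.33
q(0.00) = 1.00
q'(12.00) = 0.01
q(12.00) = 0.68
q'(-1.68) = 0.37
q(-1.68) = 1.43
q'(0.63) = 6.09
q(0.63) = 1.75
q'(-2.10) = 0.27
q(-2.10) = 1.29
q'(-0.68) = -0.69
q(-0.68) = 1.58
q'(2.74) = 0.11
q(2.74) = 0.45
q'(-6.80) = 0.02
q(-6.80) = 0.90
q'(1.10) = 3.55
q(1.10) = -0.43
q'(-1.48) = 0.41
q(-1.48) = 1.51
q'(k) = (-12*k^2 - 2*k)*(3*k^3 - 3*k^2 + k - 3)/(4*k^3 + k^2 - 3)^2 + (9*k^2 - 6*k + 1)/(4*k^3 + k^2 - 3)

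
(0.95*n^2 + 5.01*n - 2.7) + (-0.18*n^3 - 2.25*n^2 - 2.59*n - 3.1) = -0.18*n^3 - 1.3*n^2 + 2.42*n - 5.8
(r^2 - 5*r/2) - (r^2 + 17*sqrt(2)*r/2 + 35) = -17*sqrt(2)*r/2 - 5*r/2 - 35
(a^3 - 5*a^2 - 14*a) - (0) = a^3 - 5*a^2 - 14*a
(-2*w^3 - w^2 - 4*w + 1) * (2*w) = -4*w^4 - 2*w^3 - 8*w^2 + 2*w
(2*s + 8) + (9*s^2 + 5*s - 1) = 9*s^2 + 7*s + 7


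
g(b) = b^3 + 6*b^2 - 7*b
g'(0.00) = -7.00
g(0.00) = 0.00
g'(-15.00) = 488.00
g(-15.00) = -1920.00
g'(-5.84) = 25.24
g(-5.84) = 46.34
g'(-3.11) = -15.30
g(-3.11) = 49.72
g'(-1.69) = -18.71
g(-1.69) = 24.14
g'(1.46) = 16.91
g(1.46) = 5.68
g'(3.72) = 79.16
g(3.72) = 108.47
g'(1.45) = 16.71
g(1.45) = 5.51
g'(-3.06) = -15.63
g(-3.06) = 48.95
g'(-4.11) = -5.64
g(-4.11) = 60.70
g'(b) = 3*b^2 + 12*b - 7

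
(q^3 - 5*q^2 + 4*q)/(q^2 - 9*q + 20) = q*(q - 1)/(q - 5)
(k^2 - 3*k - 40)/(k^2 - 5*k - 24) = (k + 5)/(k + 3)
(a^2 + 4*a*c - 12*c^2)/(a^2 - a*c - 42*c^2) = (a - 2*c)/(a - 7*c)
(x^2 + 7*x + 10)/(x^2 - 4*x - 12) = (x + 5)/(x - 6)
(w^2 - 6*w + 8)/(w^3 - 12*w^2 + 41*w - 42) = (w - 4)/(w^2 - 10*w + 21)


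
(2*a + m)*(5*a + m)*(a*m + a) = 10*a^3*m + 10*a^3 + 7*a^2*m^2 + 7*a^2*m + a*m^3 + a*m^2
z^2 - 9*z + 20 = (z - 5)*(z - 4)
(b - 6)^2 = b^2 - 12*b + 36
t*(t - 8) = t^2 - 8*t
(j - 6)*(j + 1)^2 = j^3 - 4*j^2 - 11*j - 6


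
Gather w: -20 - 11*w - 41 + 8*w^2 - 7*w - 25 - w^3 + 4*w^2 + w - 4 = -w^3 + 12*w^2 - 17*w - 90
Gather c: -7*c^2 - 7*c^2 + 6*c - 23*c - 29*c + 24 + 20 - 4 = -14*c^2 - 46*c + 40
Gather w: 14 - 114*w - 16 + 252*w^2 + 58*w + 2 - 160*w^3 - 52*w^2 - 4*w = -160*w^3 + 200*w^2 - 60*w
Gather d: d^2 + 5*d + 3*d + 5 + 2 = d^2 + 8*d + 7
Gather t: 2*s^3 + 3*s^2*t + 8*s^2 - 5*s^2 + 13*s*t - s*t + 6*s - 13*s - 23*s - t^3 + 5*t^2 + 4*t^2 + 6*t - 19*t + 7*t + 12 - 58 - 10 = 2*s^3 + 3*s^2 - 30*s - t^3 + 9*t^2 + t*(3*s^2 + 12*s - 6) - 56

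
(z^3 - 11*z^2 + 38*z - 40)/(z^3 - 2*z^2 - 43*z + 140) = (z - 2)/(z + 7)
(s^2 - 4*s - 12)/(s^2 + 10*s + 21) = (s^2 - 4*s - 12)/(s^2 + 10*s + 21)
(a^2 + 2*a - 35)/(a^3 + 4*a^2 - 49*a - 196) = (a - 5)/(a^2 - 3*a - 28)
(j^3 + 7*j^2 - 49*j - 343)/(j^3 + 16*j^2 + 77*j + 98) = (j - 7)/(j + 2)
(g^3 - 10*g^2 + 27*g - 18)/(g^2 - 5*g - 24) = (-g^3 + 10*g^2 - 27*g + 18)/(-g^2 + 5*g + 24)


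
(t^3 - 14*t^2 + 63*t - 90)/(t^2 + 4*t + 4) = (t^3 - 14*t^2 + 63*t - 90)/(t^2 + 4*t + 4)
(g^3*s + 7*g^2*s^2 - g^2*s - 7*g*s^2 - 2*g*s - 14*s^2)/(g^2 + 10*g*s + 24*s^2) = s*(g^3 + 7*g^2*s - g^2 - 7*g*s - 2*g - 14*s)/(g^2 + 10*g*s + 24*s^2)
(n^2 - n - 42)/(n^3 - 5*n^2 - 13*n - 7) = (n + 6)/(n^2 + 2*n + 1)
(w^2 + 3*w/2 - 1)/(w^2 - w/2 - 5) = (2*w - 1)/(2*w - 5)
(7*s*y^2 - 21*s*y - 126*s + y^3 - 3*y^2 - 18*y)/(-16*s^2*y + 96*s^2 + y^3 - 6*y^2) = (7*s*y + 21*s + y^2 + 3*y)/(-16*s^2 + y^2)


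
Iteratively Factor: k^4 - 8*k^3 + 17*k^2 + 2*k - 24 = (k - 2)*(k^3 - 6*k^2 + 5*k + 12) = (k - 4)*(k - 2)*(k^2 - 2*k - 3) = (k - 4)*(k - 3)*(k - 2)*(k + 1)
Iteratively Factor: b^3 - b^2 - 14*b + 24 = (b + 4)*(b^2 - 5*b + 6) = (b - 3)*(b + 4)*(b - 2)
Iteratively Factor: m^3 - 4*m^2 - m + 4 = (m - 4)*(m^2 - 1) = (m - 4)*(m + 1)*(m - 1)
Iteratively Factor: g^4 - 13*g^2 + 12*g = (g - 1)*(g^3 + g^2 - 12*g) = (g - 1)*(g + 4)*(g^2 - 3*g) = (g - 3)*(g - 1)*(g + 4)*(g)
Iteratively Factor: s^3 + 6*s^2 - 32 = (s + 4)*(s^2 + 2*s - 8) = (s - 2)*(s + 4)*(s + 4)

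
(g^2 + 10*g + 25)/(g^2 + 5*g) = (g + 5)/g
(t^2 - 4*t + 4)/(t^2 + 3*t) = (t^2 - 4*t + 4)/(t*(t + 3))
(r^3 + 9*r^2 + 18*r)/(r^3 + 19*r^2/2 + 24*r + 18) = 2*r*(r + 3)/(2*r^2 + 7*r + 6)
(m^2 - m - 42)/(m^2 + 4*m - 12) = (m - 7)/(m - 2)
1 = 1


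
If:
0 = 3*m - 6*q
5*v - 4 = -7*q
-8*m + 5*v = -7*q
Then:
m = 1/2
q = 1/4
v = 9/20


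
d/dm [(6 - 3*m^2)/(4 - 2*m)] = 3*(-m^2 + 2*m*(m - 2) + 2)/(2*(m - 2)^2)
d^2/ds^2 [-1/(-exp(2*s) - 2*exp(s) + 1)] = 2*(4*(exp(s) + 1)^2*exp(s) - (2*exp(s) + 1)*(exp(2*s) + 2*exp(s) - 1))*exp(s)/(exp(2*s) + 2*exp(s) - 1)^3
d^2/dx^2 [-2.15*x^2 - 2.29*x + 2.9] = -4.30000000000000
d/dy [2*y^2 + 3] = 4*y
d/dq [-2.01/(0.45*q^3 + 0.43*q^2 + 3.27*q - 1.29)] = (2.7135*q^2 + 1.7286*q + 6.5727)/(0.45*q^3 + 0.43*q^2 + 3.27*q - 1.29)^2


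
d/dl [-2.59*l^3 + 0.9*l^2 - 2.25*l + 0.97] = -7.77*l^2 + 1.8*l - 2.25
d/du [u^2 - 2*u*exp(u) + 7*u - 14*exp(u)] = -2*u*exp(u) + 2*u - 16*exp(u) + 7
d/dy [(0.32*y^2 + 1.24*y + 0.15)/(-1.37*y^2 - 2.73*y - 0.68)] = (0.8252*y^2 - 0.0242*y - 0.4337)/(1.8769*y^4 + 7.4802*y^3 + 9.3161*y^2 + 3.7128*y + 0.4624)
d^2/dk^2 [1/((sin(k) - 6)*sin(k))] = 2*(-2*sin(k) + 9 - 15/sin(k) - 18/sin(k)^2 + 36/sin(k)^3)/(sin(k) - 6)^3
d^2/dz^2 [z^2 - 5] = 2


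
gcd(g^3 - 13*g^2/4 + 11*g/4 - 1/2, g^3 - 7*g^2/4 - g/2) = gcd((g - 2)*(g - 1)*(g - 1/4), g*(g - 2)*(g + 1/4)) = g - 2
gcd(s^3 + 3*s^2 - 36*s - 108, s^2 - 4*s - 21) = s + 3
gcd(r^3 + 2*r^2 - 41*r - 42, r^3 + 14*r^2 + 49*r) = r + 7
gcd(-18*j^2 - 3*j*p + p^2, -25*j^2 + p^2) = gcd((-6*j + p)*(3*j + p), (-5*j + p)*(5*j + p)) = 1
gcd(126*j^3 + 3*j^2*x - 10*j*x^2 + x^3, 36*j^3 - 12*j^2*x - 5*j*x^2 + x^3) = -18*j^2 - 3*j*x + x^2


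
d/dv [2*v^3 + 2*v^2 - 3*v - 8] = 6*v^2 + 4*v - 3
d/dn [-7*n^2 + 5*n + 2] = 5 - 14*n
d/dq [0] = 0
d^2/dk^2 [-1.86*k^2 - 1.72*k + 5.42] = -3.72000000000000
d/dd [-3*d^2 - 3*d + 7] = -6*d - 3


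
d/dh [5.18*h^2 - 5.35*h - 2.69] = 10.36*h - 5.35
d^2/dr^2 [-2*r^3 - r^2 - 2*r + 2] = -12*r - 2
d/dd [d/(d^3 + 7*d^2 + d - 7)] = (d^3 + 7*d^2 - d*(3*d^2 + 14*d + 1) + d - 7)/(d^3 + 7*d^2 + d - 7)^2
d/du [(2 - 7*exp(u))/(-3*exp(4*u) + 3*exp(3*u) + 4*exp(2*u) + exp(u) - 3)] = ((7*exp(u) - 2)*(-12*exp(3*u) + 9*exp(2*u) + 8*exp(u) + 1) + 21*exp(4*u) - 21*exp(3*u) - 28*exp(2*u) - 7*exp(u) + 21)*exp(u)/(-3*exp(4*u) + 3*exp(3*u) + 4*exp(2*u) + exp(u) - 3)^2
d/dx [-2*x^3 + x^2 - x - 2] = -6*x^2 + 2*x - 1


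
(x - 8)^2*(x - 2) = x^3 - 18*x^2 + 96*x - 128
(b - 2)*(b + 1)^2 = b^3 - 3*b - 2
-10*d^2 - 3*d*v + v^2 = (-5*d + v)*(2*d + v)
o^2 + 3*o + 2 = (o + 1)*(o + 2)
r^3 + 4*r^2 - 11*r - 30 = (r - 3)*(r + 2)*(r + 5)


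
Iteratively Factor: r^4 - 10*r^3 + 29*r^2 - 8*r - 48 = (r - 4)*(r^3 - 6*r^2 + 5*r + 12) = (r - 4)*(r + 1)*(r^2 - 7*r + 12) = (r - 4)^2*(r + 1)*(r - 3)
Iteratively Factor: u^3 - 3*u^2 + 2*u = (u - 1)*(u^2 - 2*u) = (u - 2)*(u - 1)*(u)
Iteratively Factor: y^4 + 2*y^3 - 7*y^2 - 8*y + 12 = (y + 3)*(y^3 - y^2 - 4*y + 4) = (y + 2)*(y + 3)*(y^2 - 3*y + 2) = (y - 2)*(y + 2)*(y + 3)*(y - 1)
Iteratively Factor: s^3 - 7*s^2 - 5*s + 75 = (s - 5)*(s^2 - 2*s - 15) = (s - 5)^2*(s + 3)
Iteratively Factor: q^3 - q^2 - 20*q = (q - 5)*(q^2 + 4*q) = q*(q - 5)*(q + 4)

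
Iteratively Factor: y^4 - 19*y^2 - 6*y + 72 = (y + 3)*(y^3 - 3*y^2 - 10*y + 24) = (y - 2)*(y + 3)*(y^2 - y - 12) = (y - 2)*(y + 3)^2*(y - 4)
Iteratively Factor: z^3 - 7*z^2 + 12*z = (z - 3)*(z^2 - 4*z) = (z - 4)*(z - 3)*(z)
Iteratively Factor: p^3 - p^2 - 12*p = (p + 3)*(p^2 - 4*p) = (p - 4)*(p + 3)*(p)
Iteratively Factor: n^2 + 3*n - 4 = (n + 4)*(n - 1)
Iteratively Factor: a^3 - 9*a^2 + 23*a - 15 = (a - 3)*(a^2 - 6*a + 5) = (a - 3)*(a - 1)*(a - 5)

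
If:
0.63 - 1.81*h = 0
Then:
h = 0.35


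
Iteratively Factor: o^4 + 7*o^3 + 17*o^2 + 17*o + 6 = (o + 1)*(o^3 + 6*o^2 + 11*o + 6) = (o + 1)^2*(o^2 + 5*o + 6) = (o + 1)^2*(o + 3)*(o + 2)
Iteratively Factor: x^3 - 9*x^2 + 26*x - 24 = (x - 4)*(x^2 - 5*x + 6) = (x - 4)*(x - 3)*(x - 2)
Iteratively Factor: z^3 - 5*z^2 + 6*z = (z - 3)*(z^2 - 2*z) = (z - 3)*(z - 2)*(z)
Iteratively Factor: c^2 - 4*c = (c)*(c - 4)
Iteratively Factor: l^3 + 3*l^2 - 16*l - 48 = (l + 4)*(l^2 - l - 12) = (l - 4)*(l + 4)*(l + 3)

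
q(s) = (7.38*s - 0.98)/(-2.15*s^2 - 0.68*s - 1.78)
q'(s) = (4.3*s + 0.68)*(7.38*s - 0.98)/(-2.15*s^2 - 0.68*s - 1.78)^2 + 7.38/(-2.15*s^2 - 0.68*s - 1.78)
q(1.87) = -1.21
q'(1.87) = 0.30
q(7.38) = -0.43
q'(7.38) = 0.05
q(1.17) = -1.39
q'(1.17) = 0.10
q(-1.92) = 1.80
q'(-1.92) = 0.75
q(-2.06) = 1.70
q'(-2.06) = 0.69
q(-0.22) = 1.50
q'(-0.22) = -4.02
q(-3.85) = 0.95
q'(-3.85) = 0.25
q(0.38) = -0.78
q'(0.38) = -2.38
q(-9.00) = 0.40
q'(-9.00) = 0.05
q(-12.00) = 0.30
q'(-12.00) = 0.03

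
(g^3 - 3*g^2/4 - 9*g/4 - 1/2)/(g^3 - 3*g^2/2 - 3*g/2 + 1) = (4*g + 1)/(2*(2*g - 1))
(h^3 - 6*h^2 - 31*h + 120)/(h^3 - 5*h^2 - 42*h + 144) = (h + 5)/(h + 6)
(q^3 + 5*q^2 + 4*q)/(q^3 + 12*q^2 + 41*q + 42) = q*(q^2 + 5*q + 4)/(q^3 + 12*q^2 + 41*q + 42)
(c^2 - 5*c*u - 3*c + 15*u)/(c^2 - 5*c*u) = (c - 3)/c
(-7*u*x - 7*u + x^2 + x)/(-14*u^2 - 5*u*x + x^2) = (x + 1)/(2*u + x)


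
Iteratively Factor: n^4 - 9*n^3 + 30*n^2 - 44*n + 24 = (n - 2)*(n^3 - 7*n^2 + 16*n - 12) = (n - 3)*(n - 2)*(n^2 - 4*n + 4) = (n - 3)*(n - 2)^2*(n - 2)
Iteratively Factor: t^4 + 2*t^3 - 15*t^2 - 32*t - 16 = (t + 4)*(t^3 - 2*t^2 - 7*t - 4) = (t + 1)*(t + 4)*(t^2 - 3*t - 4) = (t - 4)*(t + 1)*(t + 4)*(t + 1)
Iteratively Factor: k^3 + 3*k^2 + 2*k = (k)*(k^2 + 3*k + 2) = k*(k + 2)*(k + 1)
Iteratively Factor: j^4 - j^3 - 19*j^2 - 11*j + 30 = (j + 2)*(j^3 - 3*j^2 - 13*j + 15) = (j - 1)*(j + 2)*(j^2 - 2*j - 15) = (j - 1)*(j + 2)*(j + 3)*(j - 5)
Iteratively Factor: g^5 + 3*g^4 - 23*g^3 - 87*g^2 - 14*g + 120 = (g - 1)*(g^4 + 4*g^3 - 19*g^2 - 106*g - 120) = (g - 1)*(g + 3)*(g^3 + g^2 - 22*g - 40) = (g - 1)*(g + 3)*(g + 4)*(g^2 - 3*g - 10) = (g - 5)*(g - 1)*(g + 3)*(g + 4)*(g + 2)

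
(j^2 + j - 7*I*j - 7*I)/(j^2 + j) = (j - 7*I)/j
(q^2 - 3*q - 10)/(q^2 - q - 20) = (q + 2)/(q + 4)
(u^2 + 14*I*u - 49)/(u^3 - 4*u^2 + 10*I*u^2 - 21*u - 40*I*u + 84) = (u + 7*I)/(u^2 + u*(-4 + 3*I) - 12*I)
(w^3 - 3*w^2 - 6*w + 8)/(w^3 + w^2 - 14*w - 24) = (w - 1)/(w + 3)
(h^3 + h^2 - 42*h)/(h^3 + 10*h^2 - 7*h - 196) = h*(h - 6)/(h^2 + 3*h - 28)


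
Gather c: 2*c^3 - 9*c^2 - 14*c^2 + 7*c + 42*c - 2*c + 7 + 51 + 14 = 2*c^3 - 23*c^2 + 47*c + 72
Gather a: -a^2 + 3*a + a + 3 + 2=-a^2 + 4*a + 5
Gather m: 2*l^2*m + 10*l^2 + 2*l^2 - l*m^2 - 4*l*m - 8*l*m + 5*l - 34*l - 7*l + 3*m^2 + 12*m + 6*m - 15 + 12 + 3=12*l^2 - 36*l + m^2*(3 - l) + m*(2*l^2 - 12*l + 18)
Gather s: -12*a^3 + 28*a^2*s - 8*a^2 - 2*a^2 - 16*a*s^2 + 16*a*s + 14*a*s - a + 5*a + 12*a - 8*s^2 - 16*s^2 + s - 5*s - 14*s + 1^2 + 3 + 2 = -12*a^3 - 10*a^2 + 16*a + s^2*(-16*a - 24) + s*(28*a^2 + 30*a - 18) + 6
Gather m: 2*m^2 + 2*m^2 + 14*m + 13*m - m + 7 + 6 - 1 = 4*m^2 + 26*m + 12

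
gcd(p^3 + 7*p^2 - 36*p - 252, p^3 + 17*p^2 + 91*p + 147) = p + 7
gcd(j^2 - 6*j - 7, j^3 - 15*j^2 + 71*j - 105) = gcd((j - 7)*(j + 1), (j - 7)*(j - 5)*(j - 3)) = j - 7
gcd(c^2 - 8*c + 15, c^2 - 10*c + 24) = 1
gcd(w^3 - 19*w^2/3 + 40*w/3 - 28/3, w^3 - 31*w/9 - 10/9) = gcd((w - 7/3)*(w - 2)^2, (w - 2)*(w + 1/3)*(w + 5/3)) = w - 2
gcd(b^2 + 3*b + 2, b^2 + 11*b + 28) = 1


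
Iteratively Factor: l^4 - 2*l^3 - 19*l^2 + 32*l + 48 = (l + 1)*(l^3 - 3*l^2 - 16*l + 48) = (l + 1)*(l + 4)*(l^2 - 7*l + 12) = (l - 3)*(l + 1)*(l + 4)*(l - 4)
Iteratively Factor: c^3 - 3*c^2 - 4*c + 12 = (c - 2)*(c^2 - c - 6) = (c - 3)*(c - 2)*(c + 2)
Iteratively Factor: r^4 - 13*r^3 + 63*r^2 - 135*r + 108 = (r - 3)*(r^3 - 10*r^2 + 33*r - 36) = (r - 3)^2*(r^2 - 7*r + 12) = (r - 3)^3*(r - 4)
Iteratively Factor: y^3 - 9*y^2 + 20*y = (y - 4)*(y^2 - 5*y) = (y - 5)*(y - 4)*(y)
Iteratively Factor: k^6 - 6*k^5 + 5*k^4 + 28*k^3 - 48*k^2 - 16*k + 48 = (k - 3)*(k^5 - 3*k^4 - 4*k^3 + 16*k^2 - 16) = (k - 3)*(k + 1)*(k^4 - 4*k^3 + 16*k - 16) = (k - 3)*(k - 2)*(k + 1)*(k^3 - 2*k^2 - 4*k + 8) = (k - 3)*(k - 2)^2*(k + 1)*(k^2 - 4) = (k - 3)*(k - 2)^2*(k + 1)*(k + 2)*(k - 2)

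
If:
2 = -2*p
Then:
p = -1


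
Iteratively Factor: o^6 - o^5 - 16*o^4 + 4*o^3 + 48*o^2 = (o - 4)*(o^5 + 3*o^4 - 4*o^3 - 12*o^2) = (o - 4)*(o + 3)*(o^4 - 4*o^2) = (o - 4)*(o + 2)*(o + 3)*(o^3 - 2*o^2) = (o - 4)*(o - 2)*(o + 2)*(o + 3)*(o^2) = o*(o - 4)*(o - 2)*(o + 2)*(o + 3)*(o)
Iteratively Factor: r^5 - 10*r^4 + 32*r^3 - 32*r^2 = (r)*(r^4 - 10*r^3 + 32*r^2 - 32*r) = r^2*(r^3 - 10*r^2 + 32*r - 32) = r^2*(r - 4)*(r^2 - 6*r + 8) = r^2*(r - 4)^2*(r - 2)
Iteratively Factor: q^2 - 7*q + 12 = (q - 3)*(q - 4)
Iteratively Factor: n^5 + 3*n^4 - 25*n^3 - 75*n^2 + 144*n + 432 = (n + 4)*(n^4 - n^3 - 21*n^2 + 9*n + 108) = (n - 3)*(n + 4)*(n^3 + 2*n^2 - 15*n - 36) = (n - 3)*(n + 3)*(n + 4)*(n^2 - n - 12) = (n - 3)*(n + 3)^2*(n + 4)*(n - 4)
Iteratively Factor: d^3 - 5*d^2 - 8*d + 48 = (d - 4)*(d^2 - d - 12) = (d - 4)^2*(d + 3)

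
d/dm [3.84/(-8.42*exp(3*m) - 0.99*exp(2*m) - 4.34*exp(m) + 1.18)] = (96.9984*exp(2*m) + 7.6032*exp(m) + 16.6656)*exp(m)/(8.42*exp(3*m) + 0.99*exp(2*m) + 4.34*exp(m) - 1.18)^2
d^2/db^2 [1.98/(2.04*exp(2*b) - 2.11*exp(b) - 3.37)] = ((4.1778 - 16.1568*exp(b))*(-2.04*exp(2*b) + 2.11*exp(b) + 3.37) - 1.98*(4.08*exp(b) - 2.11)*(8.16*exp(b) - 4.22)*exp(b))*exp(b)/(-2.04*exp(2*b) + 2.11*exp(b) + 3.37)^3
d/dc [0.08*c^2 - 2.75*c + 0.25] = 0.16*c - 2.75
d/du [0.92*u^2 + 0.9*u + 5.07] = 1.84*u + 0.9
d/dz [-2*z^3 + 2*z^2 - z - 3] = -6*z^2 + 4*z - 1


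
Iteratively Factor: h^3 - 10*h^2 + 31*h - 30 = (h - 5)*(h^2 - 5*h + 6) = (h - 5)*(h - 3)*(h - 2)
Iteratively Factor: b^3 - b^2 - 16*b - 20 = (b - 5)*(b^2 + 4*b + 4) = (b - 5)*(b + 2)*(b + 2)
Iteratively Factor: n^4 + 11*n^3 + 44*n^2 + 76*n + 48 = (n + 4)*(n^3 + 7*n^2 + 16*n + 12) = (n + 2)*(n + 4)*(n^2 + 5*n + 6) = (n + 2)*(n + 3)*(n + 4)*(n + 2)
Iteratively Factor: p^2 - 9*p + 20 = (p - 5)*(p - 4)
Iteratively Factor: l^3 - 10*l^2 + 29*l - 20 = (l - 4)*(l^2 - 6*l + 5) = (l - 5)*(l - 4)*(l - 1)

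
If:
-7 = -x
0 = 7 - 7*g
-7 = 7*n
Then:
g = 1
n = -1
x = 7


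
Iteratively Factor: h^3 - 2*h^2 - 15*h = (h)*(h^2 - 2*h - 15) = h*(h + 3)*(h - 5)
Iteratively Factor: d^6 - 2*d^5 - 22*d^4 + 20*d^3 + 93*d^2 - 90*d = (d + 3)*(d^5 - 5*d^4 - 7*d^3 + 41*d^2 - 30*d) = (d + 3)^2*(d^4 - 8*d^3 + 17*d^2 - 10*d) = (d - 5)*(d + 3)^2*(d^3 - 3*d^2 + 2*d) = (d - 5)*(d - 1)*(d + 3)^2*(d^2 - 2*d) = d*(d - 5)*(d - 1)*(d + 3)^2*(d - 2)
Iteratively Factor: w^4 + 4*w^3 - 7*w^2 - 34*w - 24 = (w + 1)*(w^3 + 3*w^2 - 10*w - 24) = (w + 1)*(w + 4)*(w^2 - w - 6) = (w + 1)*(w + 2)*(w + 4)*(w - 3)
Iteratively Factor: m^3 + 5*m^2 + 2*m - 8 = (m + 2)*(m^2 + 3*m - 4) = (m - 1)*(m + 2)*(m + 4)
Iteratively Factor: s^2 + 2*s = (s)*(s + 2)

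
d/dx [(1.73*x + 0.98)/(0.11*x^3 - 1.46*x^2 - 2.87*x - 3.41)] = (-0.3806*x^3 + 2.2024*x^2 + 2.8616*x - 3.0867)/(0.0121*x^6 - 0.3212*x^5 + 1.5002*x^4 + 7.6302*x^3 + 18.1941*x^2 + 19.5734*x + 11.6281)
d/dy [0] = 0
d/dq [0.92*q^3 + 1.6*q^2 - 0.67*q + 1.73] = 2.76*q^2 + 3.2*q - 0.67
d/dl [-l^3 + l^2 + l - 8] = -3*l^2 + 2*l + 1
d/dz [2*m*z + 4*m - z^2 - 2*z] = 2*m - 2*z - 2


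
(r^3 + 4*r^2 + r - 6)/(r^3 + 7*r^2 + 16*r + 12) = (r - 1)/(r + 2)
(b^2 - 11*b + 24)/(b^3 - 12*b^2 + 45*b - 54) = (b - 8)/(b^2 - 9*b + 18)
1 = 1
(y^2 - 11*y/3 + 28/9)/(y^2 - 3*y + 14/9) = (3*y - 4)/(3*y - 2)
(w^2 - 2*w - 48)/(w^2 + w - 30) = (w - 8)/(w - 5)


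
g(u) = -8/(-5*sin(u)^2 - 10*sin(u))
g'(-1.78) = 0.01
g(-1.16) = -1.61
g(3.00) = 5.30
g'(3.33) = 22.16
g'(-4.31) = 0.33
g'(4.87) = -0.01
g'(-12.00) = -2.24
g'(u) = -8*(10*sin(u)*cos(u) + 10*cos(u))/(-5*sin(u)^2 - 10*sin(u))^2 = -16*(sin(u) + 1)*cos(u)/(5*(sin(u) + 2)^2*sin(u)^2)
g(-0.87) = -1.69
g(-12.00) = 1.18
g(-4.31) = 0.60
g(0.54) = 1.24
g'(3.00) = 39.60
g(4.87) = -1.60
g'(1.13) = -0.38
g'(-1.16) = -0.11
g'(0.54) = -2.49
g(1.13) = 0.61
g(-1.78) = -1.60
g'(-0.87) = -0.55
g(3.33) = -4.71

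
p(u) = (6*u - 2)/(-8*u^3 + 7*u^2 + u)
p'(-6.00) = -0.00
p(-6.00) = -0.02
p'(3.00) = 0.08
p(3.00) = -0.11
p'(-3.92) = -0.02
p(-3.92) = -0.04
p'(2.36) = 0.20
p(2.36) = -0.19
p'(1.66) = 0.98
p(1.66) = -0.51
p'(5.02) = 0.01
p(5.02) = -0.03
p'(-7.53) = -0.00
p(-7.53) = -0.01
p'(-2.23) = -0.11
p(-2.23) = -0.13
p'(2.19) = 0.27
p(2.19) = -0.23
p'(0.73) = 6.51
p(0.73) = 1.77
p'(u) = (6*u - 2)*(24*u^2 - 14*u - 1)/(-8*u^3 + 7*u^2 + u)^2 + 6/(-8*u^3 + 7*u^2 + u)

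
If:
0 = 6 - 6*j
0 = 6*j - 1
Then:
No Solution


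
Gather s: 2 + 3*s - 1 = 3*s + 1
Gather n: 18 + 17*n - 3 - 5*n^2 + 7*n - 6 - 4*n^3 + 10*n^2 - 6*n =-4*n^3 + 5*n^2 + 18*n + 9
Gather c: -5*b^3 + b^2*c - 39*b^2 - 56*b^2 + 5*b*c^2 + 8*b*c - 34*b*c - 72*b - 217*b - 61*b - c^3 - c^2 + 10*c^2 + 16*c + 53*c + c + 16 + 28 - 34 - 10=-5*b^3 - 95*b^2 - 350*b - c^3 + c^2*(5*b + 9) + c*(b^2 - 26*b + 70)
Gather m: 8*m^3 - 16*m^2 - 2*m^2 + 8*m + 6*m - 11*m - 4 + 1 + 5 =8*m^3 - 18*m^2 + 3*m + 2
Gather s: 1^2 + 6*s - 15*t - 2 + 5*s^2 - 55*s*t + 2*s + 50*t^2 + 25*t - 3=5*s^2 + s*(8 - 55*t) + 50*t^2 + 10*t - 4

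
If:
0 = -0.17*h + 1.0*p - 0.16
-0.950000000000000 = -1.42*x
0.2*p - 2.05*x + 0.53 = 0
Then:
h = 23.81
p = 4.21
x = 0.67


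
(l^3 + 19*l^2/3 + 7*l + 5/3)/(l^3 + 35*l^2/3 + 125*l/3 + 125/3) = (3*l^2 + 4*l + 1)/(3*l^2 + 20*l + 25)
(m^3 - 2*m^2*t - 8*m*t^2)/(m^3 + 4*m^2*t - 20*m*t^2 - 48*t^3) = m/(m + 6*t)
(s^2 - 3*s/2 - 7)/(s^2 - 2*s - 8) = (s - 7/2)/(s - 4)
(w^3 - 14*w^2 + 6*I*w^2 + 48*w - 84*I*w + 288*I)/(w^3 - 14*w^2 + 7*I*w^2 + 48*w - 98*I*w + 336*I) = (w + 6*I)/(w + 7*I)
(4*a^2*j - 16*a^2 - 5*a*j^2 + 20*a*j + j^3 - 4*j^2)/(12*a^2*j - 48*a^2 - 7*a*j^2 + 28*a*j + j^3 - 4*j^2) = (a - j)/(3*a - j)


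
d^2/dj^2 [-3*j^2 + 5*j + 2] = -6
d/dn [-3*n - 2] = -3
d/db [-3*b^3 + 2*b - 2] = 2 - 9*b^2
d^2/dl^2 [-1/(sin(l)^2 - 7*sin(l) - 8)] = (4*sin(l)^3 - 25*sin(l)^2 + 100*sin(l) - 114)/((sin(l) - 8)^3*(sin(l) + 1)^2)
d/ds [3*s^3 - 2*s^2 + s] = 9*s^2 - 4*s + 1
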